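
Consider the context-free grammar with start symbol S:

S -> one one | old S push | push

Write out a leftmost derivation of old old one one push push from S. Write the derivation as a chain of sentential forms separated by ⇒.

S ⇒ old S push ⇒ old old S push push ⇒ old old one one push push

S ⇒ old S push   [S -> old S push]
old S push ⇒ old old S push push   [S -> old S push]
old old S push push ⇒ old old one one push push   [S -> one one]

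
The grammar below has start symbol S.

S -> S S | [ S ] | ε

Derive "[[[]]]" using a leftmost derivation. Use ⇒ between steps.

S ⇒ [S]   [S -> [ S ]]
[S] ⇒ [[S]]   [S -> [ S ]]
[[S]] ⇒ [[[S]]]   [S -> [ S ]]
[[[S]]] ⇒ [[[]]]   [S -> ε]

S⇒[S]⇒[[S]]⇒[[[S]]]⇒[[[]]]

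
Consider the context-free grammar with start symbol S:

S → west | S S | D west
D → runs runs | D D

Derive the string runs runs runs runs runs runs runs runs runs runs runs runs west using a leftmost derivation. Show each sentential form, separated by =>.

S => D west => D D west => D D D west => D D D D west => runs runs D D D west => runs runs runs runs D D west => runs runs runs runs D D D west => runs runs runs runs D D D D west => runs runs runs runs runs runs D D D west => runs runs runs runs runs runs runs runs D D west => runs runs runs runs runs runs runs runs runs runs D west => runs runs runs runs runs runs runs runs runs runs runs runs west

S => D west   [S → D west]
D west => D D west   [D → D D]
D D west => D D D west   [D → D D]
D D D west => D D D D west   [D → D D]
D D D D west => runs runs D D D west   [D → runs runs]
runs runs D D D west => runs runs runs runs D D west   [D → runs runs]
runs runs runs runs D D west => runs runs runs runs D D D west   [D → D D]
runs runs runs runs D D D west => runs runs runs runs D D D D west   [D → D D]
runs runs runs runs D D D D west => runs runs runs runs runs runs D D D west   [D → runs runs]
runs runs runs runs runs runs D D D west => runs runs runs runs runs runs runs runs D D west   [D → runs runs]
runs runs runs runs runs runs runs runs D D west => runs runs runs runs runs runs runs runs runs runs D west   [D → runs runs]
runs runs runs runs runs runs runs runs runs runs D west => runs runs runs runs runs runs runs runs runs runs runs runs west   [D → runs runs]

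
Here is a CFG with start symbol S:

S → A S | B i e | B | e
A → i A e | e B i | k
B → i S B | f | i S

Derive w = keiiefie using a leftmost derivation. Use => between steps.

S => AS   [S → A S]
AS => kS   [A → k]
kS => kAS   [S → A S]
kAS => keBiS   [A → e B i]
keBiS => keiSiS   [B → i S]
keiSiS => keiBiS   [S → B]
keiBiS => keiiSBiS   [B → i S B]
keiiSBiS => keiieBiS   [S → e]
keiieBiS => keiiefiS   [B → f]
keiiefiS => keiiefie   [S → e]

S => AS => kS => kAS => keBiS => keiSiS => keiBiS => keiiSBiS => keiieBiS => keiiefiS => keiiefie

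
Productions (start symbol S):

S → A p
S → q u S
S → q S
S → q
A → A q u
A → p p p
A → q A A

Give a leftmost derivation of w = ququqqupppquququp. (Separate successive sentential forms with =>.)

S => quS => ququS => ququqS => ququqquS => ququqquAp => ququqquAqup => ququqquAququp => ququqquAquququp => ququqqupppquququp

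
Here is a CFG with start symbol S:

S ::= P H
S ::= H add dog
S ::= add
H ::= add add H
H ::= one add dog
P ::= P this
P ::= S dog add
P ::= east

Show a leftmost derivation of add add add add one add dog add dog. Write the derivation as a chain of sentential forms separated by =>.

S => H add dog => add add H add dog => add add add add H add dog => add add add add one add dog add dog

S => H add dog   [S ::= H add dog]
H add dog => add add H add dog   [H ::= add add H]
add add H add dog => add add add add H add dog   [H ::= add add H]
add add add add H add dog => add add add add one add dog add dog   [H ::= one add dog]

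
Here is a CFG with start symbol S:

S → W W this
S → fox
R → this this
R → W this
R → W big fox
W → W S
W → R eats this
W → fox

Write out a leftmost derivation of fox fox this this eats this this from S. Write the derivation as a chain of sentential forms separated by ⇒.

S ⇒ W W this ⇒ W S W this ⇒ fox S W this ⇒ fox fox W this ⇒ fox fox R eats this this ⇒ fox fox this this eats this this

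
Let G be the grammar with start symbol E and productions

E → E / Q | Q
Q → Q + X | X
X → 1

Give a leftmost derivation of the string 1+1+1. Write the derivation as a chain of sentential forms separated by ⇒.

E ⇒ Q   [E → Q]
Q ⇒ Q+X   [Q → Q + X]
Q+X ⇒ Q+X+X   [Q → Q + X]
Q+X+X ⇒ X+X+X   [Q → X]
X+X+X ⇒ 1+X+X   [X → 1]
1+X+X ⇒ 1+1+X   [X → 1]
1+1+X ⇒ 1+1+1   [X → 1]

E⇒Q⇒Q+X⇒Q+X+X⇒X+X+X⇒1+X+X⇒1+1+X⇒1+1+1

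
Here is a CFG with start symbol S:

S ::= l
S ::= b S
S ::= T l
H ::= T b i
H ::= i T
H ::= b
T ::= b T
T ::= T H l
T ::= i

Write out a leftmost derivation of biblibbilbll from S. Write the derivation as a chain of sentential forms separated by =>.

S => bS   [S ::= b S]
bS => bTl   [S ::= T l]
bTl => bTHll   [T ::= T H l]
bTHll => bTHlHll   [T ::= T H l]
bTHlHll => bTHlHlHll   [T ::= T H l]
bTHlHlHll => biHlHlHll   [T ::= i]
biHlHlHll => biblHlHll   [H ::= b]
biblHlHll => bibliTlHll   [H ::= i T]
bibliTlHll => biblibTlHll   [T ::= b T]
biblibTlHll => biblibbTlHll   [T ::= b T]
biblibbTlHll => biblibbilHll   [T ::= i]
biblibbilHll => biblibbilbll   [H ::= b]

S=>bS=>bTl=>bTHll=>bTHlHll=>bTHlHlHll=>biHlHlHll=>biblHlHll=>bibliTlHll=>biblibTlHll=>biblibbTlHll=>biblibbilHll=>biblibbilbll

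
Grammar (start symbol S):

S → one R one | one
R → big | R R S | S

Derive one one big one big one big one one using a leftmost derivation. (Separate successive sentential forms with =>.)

S => one R one   [S → one R one]
one R one => one R R S one   [R → R R S]
one R R S one => one R R S R S one   [R → R R S]
one R R S R S one => one R R S R S R S one   [R → R R S]
one R R S R S R S one => one S R S R S R S one   [R → S]
one S R S R S R S one => one one R S R S R S one   [S → one]
one one R S R S R S one => one one big S R S R S one   [R → big]
one one big S R S R S one => one one big one R S R S one   [S → one]
one one big one R S R S one => one one big one big S R S one   [R → big]
one one big one big S R S one => one one big one big one R S one   [S → one]
one one big one big one R S one => one one big one big one big S one   [R → big]
one one big one big one big S one => one one big one big one big one one   [S → one]

S => one R one => one R R S one => one R R S R S one => one R R S R S R S one => one S R S R S R S one => one one R S R S R S one => one one big S R S R S one => one one big one R S R S one => one one big one big S R S one => one one big one big one R S one => one one big one big one big S one => one one big one big one big one one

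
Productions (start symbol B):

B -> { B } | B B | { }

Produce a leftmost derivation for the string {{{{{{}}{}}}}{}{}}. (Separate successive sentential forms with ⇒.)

B⇒{B}⇒{BB}⇒{BBB}⇒{{B}BB}⇒{{{B}}BB}⇒{{{{B}}}BB}⇒{{{{BB}}}BB}⇒{{{{{B}B}}}BB}⇒{{{{{{}}B}}}BB}⇒{{{{{{}}{}}}}BB}⇒{{{{{{}}{}}}}{}B}⇒{{{{{{}}{}}}}{}{}}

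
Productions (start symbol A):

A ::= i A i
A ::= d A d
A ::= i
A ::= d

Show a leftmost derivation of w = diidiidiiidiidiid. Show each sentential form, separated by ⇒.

A⇒dAd⇒diAid⇒diiAiid⇒diidAdiid⇒diidiAidiid⇒diidiiAiidiid⇒diidiidAdiidiid⇒diidiidiAidiidiid⇒diidiidiiidiidiid

A ⇒ dAd   [A ::= d A d]
dAd ⇒ diAid   [A ::= i A i]
diAid ⇒ diiAiid   [A ::= i A i]
diiAiid ⇒ diidAdiid   [A ::= d A d]
diidAdiid ⇒ diidiAidiid   [A ::= i A i]
diidiAidiid ⇒ diidiiAiidiid   [A ::= i A i]
diidiiAiidiid ⇒ diidiidAdiidiid   [A ::= d A d]
diidiidAdiidiid ⇒ diidiidiAidiidiid   [A ::= i A i]
diidiidiAidiidiid ⇒ diidiidiiidiidiid   [A ::= i]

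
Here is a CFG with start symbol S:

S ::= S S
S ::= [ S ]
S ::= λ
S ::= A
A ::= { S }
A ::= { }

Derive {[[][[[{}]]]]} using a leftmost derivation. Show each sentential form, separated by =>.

S => A => {S} => {[S]} => {[SS]} => {[[S]S]} => {[[]S]} => {[[][S]]} => {[[][[S]]]} => {[[][[[S]]]]} => {[[][[[A]]]]} => {[[][[[{S}]]]]} => {[[][[[{}]]]]}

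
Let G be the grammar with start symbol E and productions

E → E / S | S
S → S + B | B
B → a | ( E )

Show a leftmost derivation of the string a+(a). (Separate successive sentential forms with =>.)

E => S   [E → S]
S => S+B   [S → S + B]
S+B => B+B   [S → B]
B+B => a+B   [B → a]
a+B => a+(E)   [B → ( E )]
a+(E) => a+(S)   [E → S]
a+(S) => a+(B)   [S → B]
a+(B) => a+(a)   [B → a]

E => S => S+B => B+B => a+B => a+(E) => a+(S) => a+(B) => a+(a)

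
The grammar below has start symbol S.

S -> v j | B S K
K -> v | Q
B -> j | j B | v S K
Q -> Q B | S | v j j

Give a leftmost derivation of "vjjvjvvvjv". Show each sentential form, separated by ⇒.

S ⇒ BSK ⇒ vSKSK ⇒ vBSKKSK ⇒ vjBSKKSK ⇒ vjjSKKSK ⇒ vjjvjKKSK ⇒ vjjvjvKSK ⇒ vjjvjvvSK ⇒ vjjvjvvvjK ⇒ vjjvjvvvjv

S ⇒ BSK   [S -> B S K]
BSK ⇒ vSKSK   [B -> v S K]
vSKSK ⇒ vBSKKSK   [S -> B S K]
vBSKKSK ⇒ vjBSKKSK   [B -> j B]
vjBSKKSK ⇒ vjjSKKSK   [B -> j]
vjjSKKSK ⇒ vjjvjKKSK   [S -> v j]
vjjvjKKSK ⇒ vjjvjvKSK   [K -> v]
vjjvjvKSK ⇒ vjjvjvvSK   [K -> v]
vjjvjvvSK ⇒ vjjvjvvvjK   [S -> v j]
vjjvjvvvjK ⇒ vjjvjvvvjv   [K -> v]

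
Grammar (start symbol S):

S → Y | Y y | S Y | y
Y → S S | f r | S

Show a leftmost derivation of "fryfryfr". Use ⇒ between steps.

S ⇒ SY ⇒ YyY ⇒ SSyY ⇒ YySyY ⇒ frySyY ⇒ fryYyY ⇒ fryfryY ⇒ fryfryfr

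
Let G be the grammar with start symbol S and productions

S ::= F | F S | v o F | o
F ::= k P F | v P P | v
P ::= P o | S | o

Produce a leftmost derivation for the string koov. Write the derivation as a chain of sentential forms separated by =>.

S => F   [S ::= F]
F => kPF   [F ::= k P F]
kPF => kPoF   [P ::= P o]
kPoF => kSoF   [P ::= S]
kSoF => kooF   [S ::= o]
kooF => koov   [F ::= v]

S=>F=>kPF=>kPoF=>kSoF=>kooF=>koov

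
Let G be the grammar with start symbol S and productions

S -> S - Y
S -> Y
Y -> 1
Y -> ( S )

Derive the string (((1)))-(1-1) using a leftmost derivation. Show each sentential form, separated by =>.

S => S-Y => Y-Y => (S)-Y => (Y)-Y => ((S))-Y => ((Y))-Y => (((S)))-Y => (((Y)))-Y => (((1)))-Y => (((1)))-(S) => (((1)))-(S-Y) => (((1)))-(Y-Y) => (((1)))-(1-Y) => (((1)))-(1-1)

S => S-Y   [S -> S - Y]
S-Y => Y-Y   [S -> Y]
Y-Y => (S)-Y   [Y -> ( S )]
(S)-Y => (Y)-Y   [S -> Y]
(Y)-Y => ((S))-Y   [Y -> ( S )]
((S))-Y => ((Y))-Y   [S -> Y]
((Y))-Y => (((S)))-Y   [Y -> ( S )]
(((S)))-Y => (((Y)))-Y   [S -> Y]
(((Y)))-Y => (((1)))-Y   [Y -> 1]
(((1)))-Y => (((1)))-(S)   [Y -> ( S )]
(((1)))-(S) => (((1)))-(S-Y)   [S -> S - Y]
(((1)))-(S-Y) => (((1)))-(Y-Y)   [S -> Y]
(((1)))-(Y-Y) => (((1)))-(1-Y)   [Y -> 1]
(((1)))-(1-Y) => (((1)))-(1-1)   [Y -> 1]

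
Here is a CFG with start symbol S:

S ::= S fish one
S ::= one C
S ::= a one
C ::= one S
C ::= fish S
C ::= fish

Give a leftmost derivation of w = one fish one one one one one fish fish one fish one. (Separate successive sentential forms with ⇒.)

S ⇒ one C ⇒ one fish S ⇒ one fish S fish one ⇒ one fish one C fish one ⇒ one fish one one S fish one ⇒ one fish one one S fish one fish one ⇒ one fish one one one C fish one fish one ⇒ one fish one one one one S fish one fish one ⇒ one fish one one one one one C fish one fish one ⇒ one fish one one one one one fish fish one fish one

S ⇒ one C   [S ::= one C]
one C ⇒ one fish S   [C ::= fish S]
one fish S ⇒ one fish S fish one   [S ::= S fish one]
one fish S fish one ⇒ one fish one C fish one   [S ::= one C]
one fish one C fish one ⇒ one fish one one S fish one   [C ::= one S]
one fish one one S fish one ⇒ one fish one one S fish one fish one   [S ::= S fish one]
one fish one one S fish one fish one ⇒ one fish one one one C fish one fish one   [S ::= one C]
one fish one one one C fish one fish one ⇒ one fish one one one one S fish one fish one   [C ::= one S]
one fish one one one one S fish one fish one ⇒ one fish one one one one one C fish one fish one   [S ::= one C]
one fish one one one one one C fish one fish one ⇒ one fish one one one one one fish fish one fish one   [C ::= fish]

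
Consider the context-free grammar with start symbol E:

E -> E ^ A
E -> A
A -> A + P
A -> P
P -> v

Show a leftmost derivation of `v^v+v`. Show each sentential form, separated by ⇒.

E ⇒ E^A   [E -> E ^ A]
E^A ⇒ A^A   [E -> A]
A^A ⇒ P^A   [A -> P]
P^A ⇒ v^A   [P -> v]
v^A ⇒ v^A+P   [A -> A + P]
v^A+P ⇒ v^P+P   [A -> P]
v^P+P ⇒ v^v+P   [P -> v]
v^v+P ⇒ v^v+v   [P -> v]

E⇒E^A⇒A^A⇒P^A⇒v^A⇒v^A+P⇒v^P+P⇒v^v+P⇒v^v+v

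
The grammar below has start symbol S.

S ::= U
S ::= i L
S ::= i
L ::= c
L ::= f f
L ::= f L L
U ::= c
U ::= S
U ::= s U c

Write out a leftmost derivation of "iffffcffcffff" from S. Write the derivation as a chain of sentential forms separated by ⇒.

S⇒iL⇒ifLL⇒iffLLL⇒ifffLLLL⇒iffffLLLLL⇒iffffcLLLL⇒iffffcffLLL⇒iffffcffcLL⇒iffffcffcffL⇒iffffcffcffff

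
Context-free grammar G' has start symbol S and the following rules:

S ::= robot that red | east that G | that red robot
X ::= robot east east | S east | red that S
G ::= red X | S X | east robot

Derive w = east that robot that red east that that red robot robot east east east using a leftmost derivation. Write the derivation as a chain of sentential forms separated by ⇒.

S ⇒ east that G ⇒ east that S X ⇒ east that robot that red X ⇒ east that robot that red S east ⇒ east that robot that red east that G east ⇒ east that robot that red east that S X east ⇒ east that robot that red east that that red robot X east ⇒ east that robot that red east that that red robot robot east east east

S ⇒ east that G   [S ::= east that G]
east that G ⇒ east that S X   [G ::= S X]
east that S X ⇒ east that robot that red X   [S ::= robot that red]
east that robot that red X ⇒ east that robot that red S east   [X ::= S east]
east that robot that red S east ⇒ east that robot that red east that G east   [S ::= east that G]
east that robot that red east that G east ⇒ east that robot that red east that S X east   [G ::= S X]
east that robot that red east that S X east ⇒ east that robot that red east that that red robot X east   [S ::= that red robot]
east that robot that red east that that red robot X east ⇒ east that robot that red east that that red robot robot east east east   [X ::= robot east east]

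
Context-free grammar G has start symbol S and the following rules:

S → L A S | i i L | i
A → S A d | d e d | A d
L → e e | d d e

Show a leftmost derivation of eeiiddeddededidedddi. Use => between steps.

S => LAS   [S → L A S]
LAS => eeAS   [L → e e]
eeAS => eeSAdS   [A → S A d]
eeSAdS => eeiiLAdS   [S → i i L]
eeiiLAdS => eeiiddeAdS   [L → d d e]
eeiiddeAdS => eeiiddeSAddS   [A → S A d]
eeiiddeSAddS => eeiiddeLASAddS   [S → L A S]
eeiiddeLASAddS => eeiiddeddeASAddS   [L → d d e]
eeiiddeddeASAddS => eeiiddeddededSAddS   [A → d e d]
eeiiddeddededSAddS => eeiiddeddedediAddS   [S → i]
eeiiddeddedediAddS => eeiiddeddededidedddS   [A → d e d]
eeiiddeddededidedddS => eeiiddeddededidedddi   [S → i]

S => LAS => eeAS => eeSAdS => eeiiLAdS => eeiiddeAdS => eeiiddeSAddS => eeiiddeLASAddS => eeiiddeddeASAddS => eeiiddeddededSAddS => eeiiddeddedediAddS => eeiiddeddededidedddS => eeiiddeddededidedddi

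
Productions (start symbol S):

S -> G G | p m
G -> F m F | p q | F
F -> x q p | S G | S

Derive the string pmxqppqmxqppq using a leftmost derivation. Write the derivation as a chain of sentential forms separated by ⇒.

S ⇒ GG   [S -> G G]
GG ⇒ FG   [G -> F]
FG ⇒ SGG   [F -> S G]
SGG ⇒ pmGG   [S -> p m]
pmGG ⇒ pmFmFG   [G -> F m F]
pmFmFG ⇒ pmSmFG   [F -> S]
pmSmFG ⇒ pmGGmFG   [S -> G G]
pmGGmFG ⇒ pmFGmFG   [G -> F]
pmFGmFG ⇒ pmxqpGmFG   [F -> x q p]
pmxqpGmFG ⇒ pmxqppqmFG   [G -> p q]
pmxqppqmFG ⇒ pmxqppqmxqpG   [F -> x q p]
pmxqppqmxqpG ⇒ pmxqppqmxqppq   [G -> p q]

S ⇒ GG ⇒ FG ⇒ SGG ⇒ pmGG ⇒ pmFmFG ⇒ pmSmFG ⇒ pmGGmFG ⇒ pmFGmFG ⇒ pmxqpGmFG ⇒ pmxqppqmFG ⇒ pmxqppqmxqpG ⇒ pmxqppqmxqppq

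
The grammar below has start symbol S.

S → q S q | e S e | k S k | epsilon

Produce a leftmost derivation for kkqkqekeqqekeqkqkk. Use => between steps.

S => kSk   [S → k S k]
kSk => kkSkk   [S → k S k]
kkSkk => kkqSqkk   [S → q S q]
kkqSqkk => kkqkSkqkk   [S → k S k]
kkqkSkqkk => kkqkqSqkqkk   [S → q S q]
kkqkqSqkqkk => kkqkqeSeqkqkk   [S → e S e]
kkqkqeSeqkqkk => kkqkqekSkeqkqkk   [S → k S k]
kkqkqekSkeqkqkk => kkqkqekeSekeqkqkk   [S → e S e]
kkqkqekeSekeqkqkk => kkqkqekeqSqekeqkqkk   [S → q S q]
kkqkqekeqSqekeqkqkk => kkqkqekeqqekeqkqkk   [S → epsilon]

S => kSk => kkSkk => kkqSqkk => kkqkSkqkk => kkqkqSqkqkk => kkqkqeSeqkqkk => kkqkqekSkeqkqkk => kkqkqekeSekeqkqkk => kkqkqekeqSqekeqkqkk => kkqkqekeqqekeqkqkk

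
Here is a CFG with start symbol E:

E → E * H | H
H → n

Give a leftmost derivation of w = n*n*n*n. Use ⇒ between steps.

E ⇒ E*H ⇒ E*H*H ⇒ E*H*H*H ⇒ H*H*H*H ⇒ n*H*H*H ⇒ n*n*H*H ⇒ n*n*n*H ⇒ n*n*n*n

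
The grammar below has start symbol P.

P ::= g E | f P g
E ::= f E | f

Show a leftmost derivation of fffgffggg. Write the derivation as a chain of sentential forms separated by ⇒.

P⇒fPg⇒ffPgg⇒fffPggg⇒fffgEggg⇒fffgfEggg⇒fffgffggg

P ⇒ fPg   [P ::= f P g]
fPg ⇒ ffPgg   [P ::= f P g]
ffPgg ⇒ fffPggg   [P ::= f P g]
fffPggg ⇒ fffgEggg   [P ::= g E]
fffgEggg ⇒ fffgfEggg   [E ::= f E]
fffgfEggg ⇒ fffgffggg   [E ::= f]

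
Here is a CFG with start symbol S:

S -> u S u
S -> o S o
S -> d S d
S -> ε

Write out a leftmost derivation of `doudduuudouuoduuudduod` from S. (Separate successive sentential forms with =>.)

S => dSd   [S -> d S d]
dSd => doSod   [S -> o S o]
doSod => douSuod   [S -> u S u]
douSuod => doudSduod   [S -> d S d]
doudSduod => douddSdduod   [S -> d S d]
douddSdduod => doudduSudduod   [S -> u S u]
doudduSudduod => doudduuSuudduod   [S -> u S u]
doudduuSuudduod => doudduuuSuuudduod   [S -> u S u]
doudduuuSuuudduod => doudduuudSduuudduod   [S -> d S d]
doudduuudSduuudduod => doudduuudoSoduuudduod   [S -> o S o]
doudduuudoSoduuudduod => doudduuudouSuoduuudduod   [S -> u S u]
doudduuudouSuoduuudduod => doudduuudouuoduuudduod   [S -> ε]

S => dSd => doSod => douSuod => doudSduod => douddSdduod => doudduSudduod => doudduuSuudduod => doudduuuSuuudduod => doudduuudSduuudduod => doudduuudoSoduuudduod => doudduuudouSuoduuudduod => doudduuudouuoduuudduod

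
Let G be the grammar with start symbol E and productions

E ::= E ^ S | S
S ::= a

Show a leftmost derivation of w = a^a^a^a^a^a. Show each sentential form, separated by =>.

E => E^S   [E ::= E ^ S]
E^S => E^S^S   [E ::= E ^ S]
E^S^S => E^S^S^S   [E ::= E ^ S]
E^S^S^S => E^S^S^S^S   [E ::= E ^ S]
E^S^S^S^S => E^S^S^S^S^S   [E ::= E ^ S]
E^S^S^S^S^S => S^S^S^S^S^S   [E ::= S]
S^S^S^S^S^S => a^S^S^S^S^S   [S ::= a]
a^S^S^S^S^S => a^a^S^S^S^S   [S ::= a]
a^a^S^S^S^S => a^a^a^S^S^S   [S ::= a]
a^a^a^S^S^S => a^a^a^a^S^S   [S ::= a]
a^a^a^a^S^S => a^a^a^a^a^S   [S ::= a]
a^a^a^a^a^S => a^a^a^a^a^a   [S ::= a]

E => E^S => E^S^S => E^S^S^S => E^S^S^S^S => E^S^S^S^S^S => S^S^S^S^S^S => a^S^S^S^S^S => a^a^S^S^S^S => a^a^a^S^S^S => a^a^a^a^S^S => a^a^a^a^a^S => a^a^a^a^a^a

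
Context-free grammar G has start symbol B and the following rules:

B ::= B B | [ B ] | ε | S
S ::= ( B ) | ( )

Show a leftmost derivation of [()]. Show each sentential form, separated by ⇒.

B ⇒ BB ⇒ BBB ⇒ [B]BB ⇒ [BB]BB ⇒ [SB]BB ⇒ [()B]BB ⇒ [()]BB ⇒ [()]B ⇒ [()]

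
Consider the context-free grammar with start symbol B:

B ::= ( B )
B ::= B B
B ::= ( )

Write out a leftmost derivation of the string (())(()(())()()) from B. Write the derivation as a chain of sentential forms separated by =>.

B => BB   [B ::= B B]
BB => (B)B   [B ::= ( B )]
(B)B => (())B   [B ::= ( )]
(())B => (())(B)   [B ::= ( B )]
(())(B) => (())(BB)   [B ::= B B]
(())(BB) => (())(BBB)   [B ::= B B]
(())(BBB) => (())(BBBB)   [B ::= B B]
(())(BBBB) => (())(()BBB)   [B ::= ( )]
(())(()BBB) => (())(()(B)BB)   [B ::= ( B )]
(())(()(B)BB) => (())(()(())BB)   [B ::= ( )]
(())(()(())BB) => (())(()(())()B)   [B ::= ( )]
(())(()(())()B) => (())(()(())()())   [B ::= ( )]

B => BB => (B)B => (())B => (())(B) => (())(BB) => (())(BBB) => (())(BBBB) => (())(()BBB) => (())(()(B)BB) => (())(()(())BB) => (())(()(())()B) => (())(()(())()())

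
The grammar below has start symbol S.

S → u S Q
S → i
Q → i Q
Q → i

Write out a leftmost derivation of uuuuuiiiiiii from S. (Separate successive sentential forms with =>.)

S => uSQ => uuSQQ => uuuSQQQ => uuuuSQQQQ => uuuuuSQQQQQ => uuuuuiQQQQQ => uuuuuiiQQQQQ => uuuuuiiiQQQQ => uuuuuiiiiQQQ => uuuuuiiiiiQQ => uuuuuiiiiiiQ => uuuuuiiiiiii

S => uSQ   [S → u S Q]
uSQ => uuSQQ   [S → u S Q]
uuSQQ => uuuSQQQ   [S → u S Q]
uuuSQQQ => uuuuSQQQQ   [S → u S Q]
uuuuSQQQQ => uuuuuSQQQQQ   [S → u S Q]
uuuuuSQQQQQ => uuuuuiQQQQQ   [S → i]
uuuuuiQQQQQ => uuuuuiiQQQQQ   [Q → i Q]
uuuuuiiQQQQQ => uuuuuiiiQQQQ   [Q → i]
uuuuuiiiQQQQ => uuuuuiiiiQQQ   [Q → i]
uuuuuiiiiQQQ => uuuuuiiiiiQQ   [Q → i]
uuuuuiiiiiQQ => uuuuuiiiiiiQ   [Q → i]
uuuuuiiiiiiQ => uuuuuiiiiiii   [Q → i]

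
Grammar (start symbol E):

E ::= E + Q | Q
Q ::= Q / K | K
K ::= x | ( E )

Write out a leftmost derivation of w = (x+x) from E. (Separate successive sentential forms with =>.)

E => Q => K => (E) => (E+Q) => (Q+Q) => (K+Q) => (x+Q) => (x+K) => (x+x)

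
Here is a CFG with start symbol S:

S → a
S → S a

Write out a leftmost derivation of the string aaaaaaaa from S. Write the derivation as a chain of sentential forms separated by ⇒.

S ⇒ Sa   [S → S a]
Sa ⇒ Saa   [S → S a]
Saa ⇒ Saaa   [S → S a]
Saaa ⇒ Saaaa   [S → S a]
Saaaa ⇒ Saaaaa   [S → S a]
Saaaaa ⇒ Saaaaaa   [S → S a]
Saaaaaa ⇒ Saaaaaaa   [S → S a]
Saaaaaaa ⇒ aaaaaaaa   [S → a]

S ⇒ Sa ⇒ Saa ⇒ Saaa ⇒ Saaaa ⇒ Saaaaa ⇒ Saaaaaa ⇒ Saaaaaaa ⇒ aaaaaaaa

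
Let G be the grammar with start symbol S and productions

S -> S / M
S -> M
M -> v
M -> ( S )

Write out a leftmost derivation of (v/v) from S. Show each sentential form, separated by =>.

S=>M=>(S)=>(S/M)=>(M/M)=>(v/M)=>(v/v)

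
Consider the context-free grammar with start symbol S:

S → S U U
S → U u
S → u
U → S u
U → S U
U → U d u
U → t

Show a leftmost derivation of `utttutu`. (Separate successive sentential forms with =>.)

S => Uu   [S → U u]
Uu => SUu   [U → S U]
SUu => UuUu   [S → U u]
UuUu => SUuUu   [U → S U]
SUuUu => SUUUuUu   [S → S U U]
SUUUuUu => uUUUuUu   [S → u]
uUUUuUu => utUUuUu   [U → t]
utUUuUu => uttUuUu   [U → t]
uttUuUu => utttuUu   [U → t]
utttuUu => utttutu   [U → t]

S => Uu => SUu => UuUu => SUuUu => SUUUuUu => uUUUuUu => utUUuUu => uttUuUu => utttuUu => utttutu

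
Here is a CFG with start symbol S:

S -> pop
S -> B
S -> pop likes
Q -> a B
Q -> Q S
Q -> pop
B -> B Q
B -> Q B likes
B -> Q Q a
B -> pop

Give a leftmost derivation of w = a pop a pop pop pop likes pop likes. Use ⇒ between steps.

S ⇒ B ⇒ Q B likes ⇒ a B B likes ⇒ a B Q B likes ⇒ a pop Q B likes ⇒ a pop Q S B likes ⇒ a pop Q S S B likes ⇒ a pop a B S S B likes ⇒ a pop a pop S S B likes ⇒ a pop a pop pop S B likes ⇒ a pop a pop pop pop likes B likes ⇒ a pop a pop pop pop likes pop likes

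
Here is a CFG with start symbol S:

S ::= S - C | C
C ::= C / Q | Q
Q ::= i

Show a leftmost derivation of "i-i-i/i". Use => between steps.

S=>S-C=>S-C-C=>C-C-C=>Q-C-C=>i-C-C=>i-Q-C=>i-i-C=>i-i-C/Q=>i-i-Q/Q=>i-i-i/Q=>i-i-i/i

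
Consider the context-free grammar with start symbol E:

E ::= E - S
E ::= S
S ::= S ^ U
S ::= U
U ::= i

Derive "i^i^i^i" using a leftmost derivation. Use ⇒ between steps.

E ⇒ S ⇒ S^U ⇒ S^U^U ⇒ S^U^U^U ⇒ U^U^U^U ⇒ i^U^U^U ⇒ i^i^U^U ⇒ i^i^i^U ⇒ i^i^i^i

E ⇒ S   [E ::= S]
S ⇒ S^U   [S ::= S ^ U]
S^U ⇒ S^U^U   [S ::= S ^ U]
S^U^U ⇒ S^U^U^U   [S ::= S ^ U]
S^U^U^U ⇒ U^U^U^U   [S ::= U]
U^U^U^U ⇒ i^U^U^U   [U ::= i]
i^U^U^U ⇒ i^i^U^U   [U ::= i]
i^i^U^U ⇒ i^i^i^U   [U ::= i]
i^i^i^U ⇒ i^i^i^i   [U ::= i]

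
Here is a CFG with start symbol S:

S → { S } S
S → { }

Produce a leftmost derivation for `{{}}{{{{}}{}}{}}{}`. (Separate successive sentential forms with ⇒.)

S ⇒ {S}S   [S → { S } S]
{S}S ⇒ {{}}S   [S → { }]
{{}}S ⇒ {{}}{S}S   [S → { S } S]
{{}}{S}S ⇒ {{}}{{S}S}S   [S → { S } S]
{{}}{{S}S}S ⇒ {{}}{{{S}S}S}S   [S → { S } S]
{{}}{{{S}S}S}S ⇒ {{}}{{{{}}S}S}S   [S → { }]
{{}}{{{{}}S}S}S ⇒ {{}}{{{{}}{}}S}S   [S → { }]
{{}}{{{{}}{}}S}S ⇒ {{}}{{{{}}{}}{}}S   [S → { }]
{{}}{{{{}}{}}{}}S ⇒ {{}}{{{{}}{}}{}}{}   [S → { }]

S⇒{S}S⇒{{}}S⇒{{}}{S}S⇒{{}}{{S}S}S⇒{{}}{{{S}S}S}S⇒{{}}{{{{}}S}S}S⇒{{}}{{{{}}{}}S}S⇒{{}}{{{{}}{}}{}}S⇒{{}}{{{{}}{}}{}}{}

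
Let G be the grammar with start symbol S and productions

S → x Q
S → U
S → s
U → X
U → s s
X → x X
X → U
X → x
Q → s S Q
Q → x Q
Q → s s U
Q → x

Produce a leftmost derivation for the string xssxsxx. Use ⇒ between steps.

S ⇒ xQ ⇒ xsSQ ⇒ xssQ ⇒ xssxQ ⇒ xssxsSQ ⇒ xssxsUQ ⇒ xssxsXQ ⇒ xssxsxQ ⇒ xssxsxx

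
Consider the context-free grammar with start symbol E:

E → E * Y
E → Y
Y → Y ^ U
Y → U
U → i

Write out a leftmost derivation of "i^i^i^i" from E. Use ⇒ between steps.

E ⇒ Y ⇒ Y^U ⇒ Y^U^U ⇒ Y^U^U^U ⇒ U^U^U^U ⇒ i^U^U^U ⇒ i^i^U^U ⇒ i^i^i^U ⇒ i^i^i^i

E ⇒ Y   [E → Y]
Y ⇒ Y^U   [Y → Y ^ U]
Y^U ⇒ Y^U^U   [Y → Y ^ U]
Y^U^U ⇒ Y^U^U^U   [Y → Y ^ U]
Y^U^U^U ⇒ U^U^U^U   [Y → U]
U^U^U^U ⇒ i^U^U^U   [U → i]
i^U^U^U ⇒ i^i^U^U   [U → i]
i^i^U^U ⇒ i^i^i^U   [U → i]
i^i^i^U ⇒ i^i^i^i   [U → i]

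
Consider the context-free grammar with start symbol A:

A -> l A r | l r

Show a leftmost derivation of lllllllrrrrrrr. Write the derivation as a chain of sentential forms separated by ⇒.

A ⇒ lAr   [A -> l A r]
lAr ⇒ llArr   [A -> l A r]
llArr ⇒ lllArrr   [A -> l A r]
lllArrr ⇒ llllArrrr   [A -> l A r]
llllArrrr ⇒ lllllArrrrr   [A -> l A r]
lllllArrrrr ⇒ llllllArrrrrr   [A -> l A r]
llllllArrrrrr ⇒ lllllllrrrrrrr   [A -> l r]

A ⇒ lAr ⇒ llArr ⇒ lllArrr ⇒ llllArrrr ⇒ lllllArrrrr ⇒ llllllArrrrrr ⇒ lllllllrrrrrrr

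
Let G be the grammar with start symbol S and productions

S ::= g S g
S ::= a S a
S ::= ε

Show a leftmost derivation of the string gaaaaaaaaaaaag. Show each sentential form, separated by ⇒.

S ⇒ gSg   [S ::= g S g]
gSg ⇒ gaSag   [S ::= a S a]
gaSag ⇒ gaaSaag   [S ::= a S a]
gaaSaag ⇒ gaaaSaaag   [S ::= a S a]
gaaaSaaag ⇒ gaaaaSaaaag   [S ::= a S a]
gaaaaSaaaag ⇒ gaaaaaSaaaaag   [S ::= a S a]
gaaaaaSaaaaag ⇒ gaaaaaaSaaaaaag   [S ::= a S a]
gaaaaaaSaaaaaag ⇒ gaaaaaaaaaaaag   [S ::= ε]

S ⇒ gSg ⇒ gaSag ⇒ gaaSaag ⇒ gaaaSaaag ⇒ gaaaaSaaaag ⇒ gaaaaaSaaaaag ⇒ gaaaaaaSaaaaaag ⇒ gaaaaaaaaaaaag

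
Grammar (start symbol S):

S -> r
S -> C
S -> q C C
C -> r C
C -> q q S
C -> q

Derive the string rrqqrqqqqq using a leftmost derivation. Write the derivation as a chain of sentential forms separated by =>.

S => C => rC => rrC => rrqqS => rrqqC => rrqqrC => rrqqrqqS => rrqqrqqqCC => rrqqrqqqqC => rrqqrqqqqq

S => C   [S -> C]
C => rC   [C -> r C]
rC => rrC   [C -> r C]
rrC => rrqqS   [C -> q q S]
rrqqS => rrqqC   [S -> C]
rrqqC => rrqqrC   [C -> r C]
rrqqrC => rrqqrqqS   [C -> q q S]
rrqqrqqS => rrqqrqqqCC   [S -> q C C]
rrqqrqqqCC => rrqqrqqqqC   [C -> q]
rrqqrqqqqC => rrqqrqqqqq   [C -> q]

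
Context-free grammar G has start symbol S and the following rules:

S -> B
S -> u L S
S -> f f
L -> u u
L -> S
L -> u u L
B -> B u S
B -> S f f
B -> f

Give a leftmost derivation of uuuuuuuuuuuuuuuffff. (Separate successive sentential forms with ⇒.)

S ⇒ uLS ⇒ uuuLS ⇒ uuuSS ⇒ uuuuLSS ⇒ uuuuuuSS ⇒ uuuuuuuLSS ⇒ uuuuuuuuuLSS ⇒ uuuuuuuuuuuLSS ⇒ uuuuuuuuuuuuuLSS ⇒ uuuuuuuuuuuuuuuSS ⇒ uuuuuuuuuuuuuuuffS ⇒ uuuuuuuuuuuuuuuffff

S ⇒ uLS   [S -> u L S]
uLS ⇒ uuuLS   [L -> u u L]
uuuLS ⇒ uuuSS   [L -> S]
uuuSS ⇒ uuuuLSS   [S -> u L S]
uuuuLSS ⇒ uuuuuuSS   [L -> u u]
uuuuuuSS ⇒ uuuuuuuLSS   [S -> u L S]
uuuuuuuLSS ⇒ uuuuuuuuuLSS   [L -> u u L]
uuuuuuuuuLSS ⇒ uuuuuuuuuuuLSS   [L -> u u L]
uuuuuuuuuuuLSS ⇒ uuuuuuuuuuuuuLSS   [L -> u u L]
uuuuuuuuuuuuuLSS ⇒ uuuuuuuuuuuuuuuSS   [L -> u u]
uuuuuuuuuuuuuuuSS ⇒ uuuuuuuuuuuuuuuffS   [S -> f f]
uuuuuuuuuuuuuuuffS ⇒ uuuuuuuuuuuuuuuffff   [S -> f f]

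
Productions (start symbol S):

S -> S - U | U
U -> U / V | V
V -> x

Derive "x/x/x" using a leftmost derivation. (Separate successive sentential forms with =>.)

S => U   [S -> U]
U => U/V   [U -> U / V]
U/V => U/V/V   [U -> U / V]
U/V/V => V/V/V   [U -> V]
V/V/V => x/V/V   [V -> x]
x/V/V => x/x/V   [V -> x]
x/x/V => x/x/x   [V -> x]

S=>U=>U/V=>U/V/V=>V/V/V=>x/V/V=>x/x/V=>x/x/x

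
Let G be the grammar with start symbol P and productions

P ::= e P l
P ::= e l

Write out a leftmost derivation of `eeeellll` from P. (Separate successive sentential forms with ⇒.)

P ⇒ ePl   [P ::= e P l]
ePl ⇒ eePll   [P ::= e P l]
eePll ⇒ eeePlll   [P ::= e P l]
eeePlll ⇒ eeeellll   [P ::= e l]

P⇒ePl⇒eePll⇒eeePlll⇒eeeellll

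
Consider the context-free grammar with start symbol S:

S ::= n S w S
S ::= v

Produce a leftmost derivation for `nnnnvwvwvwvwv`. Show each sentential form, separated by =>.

S => nSwS => nnSwSwS => nnnSwSwSwS => nnnnSwSwSwSwS => nnnnvwSwSwSwS => nnnnvwvwSwSwS => nnnnvwvwvwSwS => nnnnvwvwvwvwS => nnnnvwvwvwvwv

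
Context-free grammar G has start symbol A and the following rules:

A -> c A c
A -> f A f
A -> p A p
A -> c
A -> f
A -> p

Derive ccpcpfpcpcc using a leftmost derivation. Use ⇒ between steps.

A⇒cAc⇒ccAcc⇒ccpApcc⇒ccpcAcpcc⇒ccpcpApcpcc⇒ccpcpfpcpcc

A ⇒ cAc   [A -> c A c]
cAc ⇒ ccAcc   [A -> c A c]
ccAcc ⇒ ccpApcc   [A -> p A p]
ccpApcc ⇒ ccpcAcpcc   [A -> c A c]
ccpcAcpcc ⇒ ccpcpApcpcc   [A -> p A p]
ccpcpApcpcc ⇒ ccpcpfpcpcc   [A -> f]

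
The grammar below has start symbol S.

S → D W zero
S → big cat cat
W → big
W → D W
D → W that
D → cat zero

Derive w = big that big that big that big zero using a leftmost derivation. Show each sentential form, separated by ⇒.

S ⇒ D W zero ⇒ W that W zero ⇒ D W that W zero ⇒ W that W that W zero ⇒ D W that W that W zero ⇒ W that W that W that W zero ⇒ big that W that W that W zero ⇒ big that big that W that W zero ⇒ big that big that big that W zero ⇒ big that big that big that big zero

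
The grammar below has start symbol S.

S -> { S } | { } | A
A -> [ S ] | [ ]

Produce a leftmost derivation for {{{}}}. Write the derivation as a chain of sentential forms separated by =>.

S => {S}   [S -> { S }]
{S} => {{S}}   [S -> { S }]
{{S}} => {{{}}}   [S -> { }]

S=>{S}=>{{S}}=>{{{}}}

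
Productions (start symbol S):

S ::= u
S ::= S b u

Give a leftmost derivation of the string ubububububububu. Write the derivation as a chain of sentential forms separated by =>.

S => Sbu => Sbubu => Sbububu => Sbubububu => Sbububububu => Sbubububububu => Sbububububububu => ubububububububu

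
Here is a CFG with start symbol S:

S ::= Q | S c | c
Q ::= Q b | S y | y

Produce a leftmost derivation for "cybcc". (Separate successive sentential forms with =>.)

S => Sc   [S ::= S c]
Sc => Scc   [S ::= S c]
Scc => Qcc   [S ::= Q]
Qcc => Qbcc   [Q ::= Q b]
Qbcc => Sybcc   [Q ::= S y]
Sybcc => cybcc   [S ::= c]

S => Sc => Scc => Qcc => Qbcc => Sybcc => cybcc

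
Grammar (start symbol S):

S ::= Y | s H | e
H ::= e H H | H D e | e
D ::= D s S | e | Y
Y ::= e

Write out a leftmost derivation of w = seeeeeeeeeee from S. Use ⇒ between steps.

S ⇒ sH   [S ::= s H]
sH ⇒ seHH   [H ::= e H H]
seHH ⇒ seeHHH   [H ::= e H H]
seeHHH ⇒ seeeHHHH   [H ::= e H H]
seeeHHHH ⇒ seeeHDeHHH   [H ::= H D e]
seeeHDeHHH ⇒ seeeHDeDeHHH   [H ::= H D e]
seeeHDeDeHHH ⇒ seeeeDeDeHHH   [H ::= e]
seeeeDeDeHHH ⇒ seeeeeeDeHHH   [D ::= e]
seeeeeeDeHHH ⇒ seeeeeeeeHHH   [D ::= e]
seeeeeeeeHHH ⇒ seeeeeeeeeHH   [H ::= e]
seeeeeeeeeHH ⇒ seeeeeeeeeeH   [H ::= e]
seeeeeeeeeeH ⇒ seeeeeeeeeee   [H ::= e]

S⇒sH⇒seHH⇒seeHHH⇒seeeHHHH⇒seeeHDeHHH⇒seeeHDeDeHHH⇒seeeeDeDeHHH⇒seeeeeeDeHHH⇒seeeeeeeeHHH⇒seeeeeeeeeHH⇒seeeeeeeeeeH⇒seeeeeeeeeee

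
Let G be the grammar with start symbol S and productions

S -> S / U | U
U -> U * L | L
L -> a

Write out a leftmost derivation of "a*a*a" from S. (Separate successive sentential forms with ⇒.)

S⇒U⇒U*L⇒U*L*L⇒L*L*L⇒a*L*L⇒a*a*L⇒a*a*a

S ⇒ U   [S -> U]
U ⇒ U*L   [U -> U * L]
U*L ⇒ U*L*L   [U -> U * L]
U*L*L ⇒ L*L*L   [U -> L]
L*L*L ⇒ a*L*L   [L -> a]
a*L*L ⇒ a*a*L   [L -> a]
a*a*L ⇒ a*a*a   [L -> a]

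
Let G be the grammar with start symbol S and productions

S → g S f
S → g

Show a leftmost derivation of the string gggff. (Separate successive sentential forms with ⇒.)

S⇒gSf⇒ggSff⇒gggff

S ⇒ gSf   [S → g S f]
gSf ⇒ ggSff   [S → g S f]
ggSff ⇒ gggff   [S → g]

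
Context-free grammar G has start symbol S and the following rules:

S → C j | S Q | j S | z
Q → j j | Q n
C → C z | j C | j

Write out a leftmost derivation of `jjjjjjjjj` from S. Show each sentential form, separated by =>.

S => jS => jSQ => jSQQ => jjSQQ => jjjSQQ => jjjCjQQ => jjjjjQQ => jjjjjjjQ => jjjjjjjjj

S => jS   [S → j S]
jS => jSQ   [S → S Q]
jSQ => jSQQ   [S → S Q]
jSQQ => jjSQQ   [S → j S]
jjSQQ => jjjSQQ   [S → j S]
jjjSQQ => jjjCjQQ   [S → C j]
jjjCjQQ => jjjjjQQ   [C → j]
jjjjjQQ => jjjjjjjQ   [Q → j j]
jjjjjjjQ => jjjjjjjjj   [Q → j j]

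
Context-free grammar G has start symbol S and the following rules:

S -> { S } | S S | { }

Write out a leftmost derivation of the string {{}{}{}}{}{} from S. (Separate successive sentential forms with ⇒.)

S ⇒ SS   [S -> S S]
SS ⇒ SSS   [S -> S S]
SSS ⇒ {S}SS   [S -> { S }]
{S}SS ⇒ {SS}SS   [S -> S S]
{SS}SS ⇒ {SSS}SS   [S -> S S]
{SSS}SS ⇒ {{}SS}SS   [S -> { }]
{{}SS}SS ⇒ {{}{}S}SS   [S -> { }]
{{}{}S}SS ⇒ {{}{}{}}SS   [S -> { }]
{{}{}{}}SS ⇒ {{}{}{}}{}S   [S -> { }]
{{}{}{}}{}S ⇒ {{}{}{}}{}{}   [S -> { }]

S ⇒ SS ⇒ SSS ⇒ {S}SS ⇒ {SS}SS ⇒ {SSS}SS ⇒ {{}SS}SS ⇒ {{}{}S}SS ⇒ {{}{}{}}SS ⇒ {{}{}{}}{}S ⇒ {{}{}{}}{}{}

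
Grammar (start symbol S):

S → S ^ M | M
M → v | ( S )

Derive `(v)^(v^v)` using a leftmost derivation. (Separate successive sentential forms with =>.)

S=>S^M=>M^M=>(S)^M=>(M)^M=>(v)^M=>(v)^(S)=>(v)^(S^M)=>(v)^(M^M)=>(v)^(v^M)=>(v)^(v^v)

S => S^M   [S → S ^ M]
S^M => M^M   [S → M]
M^M => (S)^M   [M → ( S )]
(S)^M => (M)^M   [S → M]
(M)^M => (v)^M   [M → v]
(v)^M => (v)^(S)   [M → ( S )]
(v)^(S) => (v)^(S^M)   [S → S ^ M]
(v)^(S^M) => (v)^(M^M)   [S → M]
(v)^(M^M) => (v)^(v^M)   [M → v]
(v)^(v^M) => (v)^(v^v)   [M → v]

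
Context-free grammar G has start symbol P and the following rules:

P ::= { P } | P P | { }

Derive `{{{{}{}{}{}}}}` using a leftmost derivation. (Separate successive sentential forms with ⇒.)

P ⇒ {P} ⇒ {{P}} ⇒ {{{P}}} ⇒ {{{PP}}} ⇒ {{{PPP}}} ⇒ {{{PPPP}}} ⇒ {{{{}PPP}}} ⇒ {{{{}{}PP}}} ⇒ {{{{}{}{}P}}} ⇒ {{{{}{}{}{}}}}

P ⇒ {P}   [P ::= { P }]
{P} ⇒ {{P}}   [P ::= { P }]
{{P}} ⇒ {{{P}}}   [P ::= { P }]
{{{P}}} ⇒ {{{PP}}}   [P ::= P P]
{{{PP}}} ⇒ {{{PPP}}}   [P ::= P P]
{{{PPP}}} ⇒ {{{PPPP}}}   [P ::= P P]
{{{PPPP}}} ⇒ {{{{}PPP}}}   [P ::= { }]
{{{{}PPP}}} ⇒ {{{{}{}PP}}}   [P ::= { }]
{{{{}{}PP}}} ⇒ {{{{}{}{}P}}}   [P ::= { }]
{{{{}{}{}P}}} ⇒ {{{{}{}{}{}}}}   [P ::= { }]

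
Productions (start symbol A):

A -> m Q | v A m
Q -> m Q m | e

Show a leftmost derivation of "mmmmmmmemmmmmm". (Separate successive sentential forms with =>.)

A => mQ   [A -> m Q]
mQ => mmQm   [Q -> m Q m]
mmQm => mmmQmm   [Q -> m Q m]
mmmQmm => mmmmQmmm   [Q -> m Q m]
mmmmQmmm => mmmmmQmmmm   [Q -> m Q m]
mmmmmQmmmm => mmmmmmQmmmmm   [Q -> m Q m]
mmmmmmQmmmmm => mmmmmmmQmmmmmm   [Q -> m Q m]
mmmmmmmQmmmmmm => mmmmmmmemmmmmm   [Q -> e]

A => mQ => mmQm => mmmQmm => mmmmQmmm => mmmmmQmmmm => mmmmmmQmmmmm => mmmmmmmQmmmmmm => mmmmmmmemmmmmm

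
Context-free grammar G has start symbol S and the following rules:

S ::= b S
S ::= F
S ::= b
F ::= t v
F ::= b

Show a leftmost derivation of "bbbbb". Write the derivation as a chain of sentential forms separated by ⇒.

S ⇒ bS ⇒ bbS ⇒ bbbS ⇒ bbbbS ⇒ bbbbF ⇒ bbbbb

S ⇒ bS   [S ::= b S]
bS ⇒ bbS   [S ::= b S]
bbS ⇒ bbbS   [S ::= b S]
bbbS ⇒ bbbbS   [S ::= b S]
bbbbS ⇒ bbbbF   [S ::= F]
bbbbF ⇒ bbbbb   [F ::= b]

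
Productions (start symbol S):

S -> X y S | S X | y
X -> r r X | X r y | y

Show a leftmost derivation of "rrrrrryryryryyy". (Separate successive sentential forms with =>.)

S => XyS   [S -> X y S]
XyS => XryyS   [X -> X r y]
XryyS => XryryyS   [X -> X r y]
XryryyS => rrXryryyS   [X -> r r X]
rrXryryyS => rrrrXryryyS   [X -> r r X]
rrrrXryryyS => rrrrXryryryyS   [X -> X r y]
rrrrXryryryyS => rrrrrrXryryryyS   [X -> r r X]
rrrrrrXryryryyS => rrrrrryryryryyS   [X -> y]
rrrrrryryryryyS => rrrrrryryryryyy   [S -> y]

S => XyS => XryyS => XryryyS => rrXryryyS => rrrrXryryyS => rrrrXryryryyS => rrrrrrXryryryyS => rrrrrryryryryyS => rrrrrryryryryyy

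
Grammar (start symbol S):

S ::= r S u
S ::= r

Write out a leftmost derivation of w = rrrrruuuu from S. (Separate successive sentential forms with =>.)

S => rSu   [S ::= r S u]
rSu => rrSuu   [S ::= r S u]
rrSuu => rrrSuuu   [S ::= r S u]
rrrSuuu => rrrrSuuuu   [S ::= r S u]
rrrrSuuuu => rrrrruuuu   [S ::= r]

S => rSu => rrSuu => rrrSuuu => rrrrSuuuu => rrrrruuuu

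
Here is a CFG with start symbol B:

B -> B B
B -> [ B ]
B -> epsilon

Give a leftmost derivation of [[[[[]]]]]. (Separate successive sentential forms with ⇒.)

B ⇒ BB   [B -> B B]
BB ⇒ [B]B   [B -> [ B ]]
[B]B ⇒ [[B]]B   [B -> [ B ]]
[[B]]B ⇒ [[BB]]B   [B -> B B]
[[BB]]B ⇒ [[[B]B]]B   [B -> [ B ]]
[[[B]B]]B ⇒ [[[[B]]B]]B   [B -> [ B ]]
[[[[B]]B]]B ⇒ [[[[[B]]]B]]B   [B -> [ B ]]
[[[[[B]]]B]]B ⇒ [[[[[]]]B]]B   [B -> epsilon]
[[[[[]]]B]]B ⇒ [[[[[]]]]]B   [B -> epsilon]
[[[[[]]]]]B ⇒ [[[[[]]]]]   [B -> epsilon]

B ⇒ BB ⇒ [B]B ⇒ [[B]]B ⇒ [[BB]]B ⇒ [[[B]B]]B ⇒ [[[[B]]B]]B ⇒ [[[[[B]]]B]]B ⇒ [[[[[]]]B]]B ⇒ [[[[[]]]]]B ⇒ [[[[[]]]]]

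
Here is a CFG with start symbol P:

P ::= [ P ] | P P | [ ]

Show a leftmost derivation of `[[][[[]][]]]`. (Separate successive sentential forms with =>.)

P => [P] => [PP] => [[]P] => [[][P]] => [[][PP]] => [[][[P]P]] => [[][[[]]P]] => [[][[[]][]]]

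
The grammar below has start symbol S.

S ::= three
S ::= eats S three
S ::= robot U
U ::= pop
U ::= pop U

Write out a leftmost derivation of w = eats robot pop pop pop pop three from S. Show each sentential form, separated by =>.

S => eats S three => eats robot U three => eats robot pop U three => eats robot pop pop U three => eats robot pop pop pop U three => eats robot pop pop pop pop three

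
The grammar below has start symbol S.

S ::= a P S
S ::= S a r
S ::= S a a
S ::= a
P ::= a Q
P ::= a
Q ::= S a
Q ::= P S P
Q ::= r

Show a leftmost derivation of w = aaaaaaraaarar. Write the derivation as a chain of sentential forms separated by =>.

S => Sar   [S ::= S a r]
Sar => aPSar   [S ::= a P S]
aPSar => aaSar   [P ::= a]
aaSar => aaSarar   [S ::= S a r]
aaSarar => aaaPSarar   [S ::= a P S]
aaaPSarar => aaaaQSarar   [P ::= a Q]
aaaaQSarar => aaaaSaSarar   [Q ::= S a]
aaaaSaSarar => aaaaSaraSarar   [S ::= S a r]
aaaaSaraSarar => aaaaaaraSarar   [S ::= a]
aaaaaaraSarar => aaaaaaraaarar   [S ::= a]

S => Sar => aPSar => aaSar => aaSarar => aaaPSarar => aaaaQSarar => aaaaSaSarar => aaaaSaraSarar => aaaaaaraSarar => aaaaaaraaarar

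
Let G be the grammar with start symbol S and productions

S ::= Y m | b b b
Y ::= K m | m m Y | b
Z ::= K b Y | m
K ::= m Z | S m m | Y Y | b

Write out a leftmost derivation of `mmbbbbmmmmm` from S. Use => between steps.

S => Ym => mmYm => mmKmm => mmYYmm => mmbYmm => mmbKmmm => mmbSmmmmm => mmbbbbmmmmm

S => Ym   [S ::= Y m]
Ym => mmYm   [Y ::= m m Y]
mmYm => mmKmm   [Y ::= K m]
mmKmm => mmYYmm   [K ::= Y Y]
mmYYmm => mmbYmm   [Y ::= b]
mmbYmm => mmbKmmm   [Y ::= K m]
mmbKmmm => mmbSmmmmm   [K ::= S m m]
mmbSmmmmm => mmbbbbmmmmm   [S ::= b b b]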